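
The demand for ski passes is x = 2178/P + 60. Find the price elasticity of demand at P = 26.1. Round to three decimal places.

At P = 26.1, x = 143.4483.
dx/dP = −2178/P² = −3.1973.
Point elasticity E = (dx/dP)·(P/x) = -3.1973 × 26.1/143.4483 ≈ -0.582.
|E| < 1, so demand is inelastic at this price.

-0.582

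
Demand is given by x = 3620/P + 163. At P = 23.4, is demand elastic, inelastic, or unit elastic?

inelastic

At P = 23.4, x = 317.7009.
dx/dP = −3620/P² = −6.6111.
Point elasticity E = (dx/dP)·(P/x) = -6.6111 × 23.4/317.7009 ≈ -0.487.
|E| ≈ 0.487 < 1, so demand is inelastic.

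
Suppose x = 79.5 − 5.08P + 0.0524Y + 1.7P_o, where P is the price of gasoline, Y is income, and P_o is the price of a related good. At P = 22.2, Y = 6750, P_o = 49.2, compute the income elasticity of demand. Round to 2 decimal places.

0.88

Evaluating quantity at (P, Y, P_o) gives x = 79.5 − 5.08(22.2) + 0.0524(6750) + 1.7(49.2) = 79.5 − 112.776 + 353.7 + 83.64 = 404.064.
∂x/∂Y = +0.0524, so E_I = 0.0524·(6750/404.064) ≈ 0.88.
E_I ∈ (0,1): normal good (necessity).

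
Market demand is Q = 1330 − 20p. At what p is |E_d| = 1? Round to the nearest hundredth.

For linear demand Q = a − bp, E = −bp/(a − bp). |E| = 1 ⇒ bp = a − bp ⇒ p = a/(2b).
p = 1330/(2·20) = 33.25.

33.25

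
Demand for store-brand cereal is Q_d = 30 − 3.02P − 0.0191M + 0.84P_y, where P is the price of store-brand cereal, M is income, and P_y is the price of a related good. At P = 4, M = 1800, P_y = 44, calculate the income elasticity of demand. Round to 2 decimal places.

Substituting, Q_d = 30 − 3.02(4) − 0.0191(1800) + 0.84(44) = 30 − 12.08 − 34.38 + 36.96 = 20.5.
∂Q_d/∂M = −0.0191, so E_I = -0.0191·(1800/20.5) ≈ -1.68.
E_I < 0: inferior good.

-1.68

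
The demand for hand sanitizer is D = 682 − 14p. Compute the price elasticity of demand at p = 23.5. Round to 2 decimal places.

At p = 23.5, D = 353.
dD/dp = −14.
Point elasticity E = (dD/dp)·(p/D) = -14 × 23.5/353 ≈ -0.93.
|E| < 1, so demand is inelastic at this price.

-0.93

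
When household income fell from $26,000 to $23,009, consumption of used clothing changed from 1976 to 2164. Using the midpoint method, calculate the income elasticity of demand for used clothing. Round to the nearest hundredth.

%ΔQ = (2164 − 1976)/[(1976+2164)/2] = 188/2070 ≈ 0.0908.
%ΔM = (23,009 − 26,000)/[(26,000+23,009)/2] = -2991/24504.5 ≈ -0.1221.
E_I = %ΔQ/%ΔM ≈ -0.74.
E_I < 0: inferior good.

-0.74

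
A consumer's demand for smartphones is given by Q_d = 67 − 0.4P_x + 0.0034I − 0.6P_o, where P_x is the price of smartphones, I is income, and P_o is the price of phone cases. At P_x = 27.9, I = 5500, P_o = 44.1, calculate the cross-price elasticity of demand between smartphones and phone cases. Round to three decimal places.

Substituting, Q_d = 67 − 0.4(27.9) + 0.0034(5500) − 0.6(44.1) = 67 − 11.16 + 18.7 − 26.46 = 48.08.
∂Q_d/∂P_o = −0.6, so E_xy = -0.6·(44.1/48.08) ≈ -0.550.
E_xy < 0: the goods are complements.

-0.550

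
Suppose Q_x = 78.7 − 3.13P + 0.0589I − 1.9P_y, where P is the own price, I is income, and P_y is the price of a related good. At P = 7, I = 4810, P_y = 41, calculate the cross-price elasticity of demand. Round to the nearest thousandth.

Evaluating quantity at (P, I, P_y) gives Q_x = 78.7 − 3.13(7) + 0.0589(4810) − 1.9(41) = 78.7 − 21.91 + 283.309 − 77.9 = 262.199.
∂Q_x/∂P_y = −1.9, so E_xy = -1.9·(41/262.199) ≈ -0.297.
E_xy < 0: the goods are complements.

-0.297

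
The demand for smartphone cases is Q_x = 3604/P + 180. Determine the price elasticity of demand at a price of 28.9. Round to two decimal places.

At P = 28.9, Q_x = 304.7059.
dQ_x/dP = −3604/P² = −4.3151.
Point elasticity E = (dQ_x/dP)·(P/Q_x) = -4.3151 × 28.9/304.7059 ≈ -0.41.
|E| < 1, so demand is inelastic at this price.

-0.41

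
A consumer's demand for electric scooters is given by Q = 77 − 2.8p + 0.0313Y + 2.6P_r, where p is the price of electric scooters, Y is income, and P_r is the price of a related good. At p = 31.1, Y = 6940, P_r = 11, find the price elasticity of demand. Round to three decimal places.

-0.369

Evaluating quantity at (p, Y, P_r) gives Q = 77 − 2.8(31.1) + 0.0313(6940) + 2.6(11) = 77 − 87.08 + 217.222 + 28.6 = 235.742.
∂Q/∂p = −2.8, so E_p = (−2.8)·(31.1/235.742) ≈ -0.369.
|E_p| < 1: demand is inelastic.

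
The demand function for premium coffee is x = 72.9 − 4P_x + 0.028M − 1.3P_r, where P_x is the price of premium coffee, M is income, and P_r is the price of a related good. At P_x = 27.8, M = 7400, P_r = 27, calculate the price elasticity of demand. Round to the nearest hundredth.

-0.83

At the given point, x = 72.9 − 4(27.8) + 0.028(7400) − 1.3(27) = 72.9 − 111.2 + 207.2 − 35.1 = 133.8.
∂x/∂P_x = −4, so E_p = (−4)·(27.8/133.8) ≈ -0.83.
|E_p| < 1: demand is inelastic.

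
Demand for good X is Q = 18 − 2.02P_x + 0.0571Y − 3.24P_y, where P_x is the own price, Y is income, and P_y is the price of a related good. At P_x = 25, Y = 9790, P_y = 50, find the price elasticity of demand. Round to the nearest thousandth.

Evaluating quantity at (P_x, Y, P_y) gives Q = 18 − 2.02(25) + 0.0571(9790) − 3.24(50) = 18 − 50.5 + 559.009 − 162 = 364.509.
∂Q/∂P_x = −2.02, so E_p = (−2.02)·(25/364.509) ≈ -0.139.
|E_p| < 1: demand is inelastic.

-0.139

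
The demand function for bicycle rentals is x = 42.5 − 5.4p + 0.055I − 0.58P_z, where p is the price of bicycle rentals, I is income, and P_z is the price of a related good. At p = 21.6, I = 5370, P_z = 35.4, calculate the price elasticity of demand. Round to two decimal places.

Substituting, x = 42.5 − 5.4(21.6) + 0.055(5370) − 0.58(35.4) = 42.5 − 116.64 + 295.35 − 20.532 = 200.678.
∂x/∂p = −5.4, so E_p = (−5.4)·(21.6/200.678) ≈ -0.58.
|E_p| < 1: demand is inelastic.

-0.58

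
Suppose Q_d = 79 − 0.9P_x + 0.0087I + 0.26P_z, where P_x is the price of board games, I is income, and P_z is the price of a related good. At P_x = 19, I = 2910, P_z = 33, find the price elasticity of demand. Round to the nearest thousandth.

-0.179

At the given point, Q_d = 79 − 0.9(19) + 0.0087(2910) + 0.26(33) = 79 − 17.1 + 25.317 + 8.58 = 95.797.
∂Q_d/∂P_x = −0.9, so E_p = (−0.9)·(19/95.797) ≈ -0.179.
|E_p| < 1: demand is inelastic.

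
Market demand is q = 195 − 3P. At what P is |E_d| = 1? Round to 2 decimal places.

32.50

For linear demand q = a − bP, E = −bP/(a − bP). |E| = 1 ⇒ bP = a − bP ⇒ P = a/(2b).
P = 195/(2·3) = 32.50.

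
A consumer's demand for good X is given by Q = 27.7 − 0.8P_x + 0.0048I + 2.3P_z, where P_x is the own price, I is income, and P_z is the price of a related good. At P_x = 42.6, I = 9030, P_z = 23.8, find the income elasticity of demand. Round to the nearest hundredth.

Evaluating quantity at (P_x, I, P_z) gives Q = 27.7 − 0.8(42.6) + 0.0048(9030) + 2.3(23.8) = 27.7 − 34.08 + 43.344 + 54.74 = 91.704.
∂Q/∂I = +0.0048, so E_I = 0.0048·(9030/91.704) ≈ 0.47.
E_I ∈ (0,1): normal good (necessity).

0.47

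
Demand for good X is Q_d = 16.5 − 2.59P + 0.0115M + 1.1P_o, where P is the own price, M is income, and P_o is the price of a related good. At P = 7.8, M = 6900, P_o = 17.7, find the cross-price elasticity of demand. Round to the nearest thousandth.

0.205

Evaluating quantity at (P, M, P_o) gives Q_d = 16.5 − 2.59(7.8) + 0.0115(6900) + 1.1(17.7) = 16.5 − 20.202 + 79.35 + 19.47 = 95.118.
∂Q_d/∂P_o = +1.1, so E_xy = 1.1·(17.7/95.118) ≈ 0.205.
E_xy > 0: the goods are substitutes.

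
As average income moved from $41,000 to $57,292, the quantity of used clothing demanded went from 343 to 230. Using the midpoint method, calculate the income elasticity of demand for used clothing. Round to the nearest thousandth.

-1.190

%ΔQ = (230 − 343)/[(343+230)/2] = -113/286.5 ≈ -0.3944.
%ΔI = (57,292 − 41,000)/[(41,000+57,292)/2] = 16292/49146 ≈ 0.3315.
E_I = %ΔQ/%ΔI ≈ -1.190.
E_I < 0: inferior good.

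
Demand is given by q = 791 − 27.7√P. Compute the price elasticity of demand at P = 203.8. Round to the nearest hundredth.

At P = 203.8, q = 395.5589.
dq/dP = −27.7/(2√P) = −27.7/(2·14.2759).
Point elasticity E = (dq/dP)·(P/q) = -0.9702 × 203.8/395.5589 ≈ -0.50.
|E| < 1, so demand is inelastic at this price.

-0.50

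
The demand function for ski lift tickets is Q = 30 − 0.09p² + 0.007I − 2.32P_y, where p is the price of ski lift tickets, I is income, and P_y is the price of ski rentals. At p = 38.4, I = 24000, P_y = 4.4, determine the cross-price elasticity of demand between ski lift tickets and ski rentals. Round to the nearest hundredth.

-0.19

First evaluate Q: 30 − 0.09(38.4)² + 0.007(24000) − 2.32(4.4) = 30 − 132.7104 + 168 − 10.208 = 55.0816.
∂Q/∂P_y = −2.32, so E_xy = -2.32·(4.4/55.0816) ≈ -0.19.
E_xy < 0: the goods are complements.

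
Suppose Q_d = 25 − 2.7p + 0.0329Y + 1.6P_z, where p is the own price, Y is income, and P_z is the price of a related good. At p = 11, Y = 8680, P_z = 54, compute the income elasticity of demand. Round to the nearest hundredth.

Q_d = 25 − 2.7(11) + 0.0329(8680) + 1.6(54) = 25 − 29.7 + 285.572 + 86.4 = 367.272.
∂Q_d/∂Y = +0.0329, so E_I = 0.0329·(8680/367.272) ≈ 0.78.
E_I ∈ (0,1): normal good (necessity).

0.78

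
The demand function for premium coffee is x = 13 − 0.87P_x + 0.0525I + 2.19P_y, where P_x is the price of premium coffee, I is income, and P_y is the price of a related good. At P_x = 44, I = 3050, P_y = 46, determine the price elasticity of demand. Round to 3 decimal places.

Evaluating quantity at (P_x, I, P_y) gives x = 13 − 0.87(44) + 0.0525(3050) + 2.19(46) = 13 − 38.28 + 160.125 + 100.74 = 235.585.
∂x/∂P_x = −0.87, so E_p = (−0.87)·(44/235.585) ≈ -0.162.
|E_p| < 1: demand is inelastic.

-0.162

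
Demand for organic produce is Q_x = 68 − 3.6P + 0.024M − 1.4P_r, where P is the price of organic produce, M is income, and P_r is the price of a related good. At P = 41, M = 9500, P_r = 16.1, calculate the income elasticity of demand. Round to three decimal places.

Q_x = 68 − 3.6(41) + 0.024(9500) − 1.4(16.1) = 68 − 147.6 + 228 − 22.54 = 125.86.
∂Q_x/∂M = +0.024, so E_I = 0.024·(9500/125.86) ≈ 1.812.
E_I > 1: normal good (luxury).

1.812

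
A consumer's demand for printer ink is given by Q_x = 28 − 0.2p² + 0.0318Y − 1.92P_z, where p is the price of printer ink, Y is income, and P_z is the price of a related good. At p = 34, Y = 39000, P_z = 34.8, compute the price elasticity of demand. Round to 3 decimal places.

Evaluating quantity at (p, Y, P_z) gives Q_x = 28 − 0.2(34)² + 0.0318(39000) − 1.92(34.8) = 28 − 231.2 + 1240.2 − 66.816 = 970.184.
∂Q_x/∂p = −2·0.2·p = -13.6, so E_p = -13.6·(34/970.184) ≈ -0.477.
|E_p| < 1: demand is inelastic.

-0.477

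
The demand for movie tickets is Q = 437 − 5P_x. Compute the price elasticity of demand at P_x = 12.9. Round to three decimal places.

At P_x = 12.9, Q = 372.5.
dQ/dP_x = −5.
Point elasticity E = (dQ/dP_x)·(P_x/Q) = -5 × 12.9/372.5 ≈ -0.173.
|E| < 1, so demand is inelastic at this price.

-0.173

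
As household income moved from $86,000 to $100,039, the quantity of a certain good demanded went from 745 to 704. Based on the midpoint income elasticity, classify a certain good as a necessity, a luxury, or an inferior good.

%ΔQ = (704 − 745)/[(745+704)/2] = -41/724.5 ≈ -0.0566.
%ΔY = (100,039 − 86,000)/[(86,000+100,039)/2] = 14039/93019.5 ≈ 0.1509.
E_I = %ΔQ/%ΔY ≈ -0.375.
E_I < 0: inferior good.

inferior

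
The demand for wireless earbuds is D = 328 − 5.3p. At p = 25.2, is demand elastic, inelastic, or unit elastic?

At p = 25.2, D = 194.44.
dD/dp = −5.3.
Point elasticity E = (dD/dp)·(p/D) = -5.3 × 25.2/194.44 ≈ -0.687.
|E| ≈ 0.687 < 1, so demand is inelastic.

inelastic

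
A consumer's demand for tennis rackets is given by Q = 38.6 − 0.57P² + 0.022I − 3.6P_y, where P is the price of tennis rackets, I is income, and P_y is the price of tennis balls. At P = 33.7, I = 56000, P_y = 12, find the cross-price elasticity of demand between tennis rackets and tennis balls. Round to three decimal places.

Substituting, Q = 38.6 − 0.57(33.7)² + 0.022(56000) − 3.6(12) = 38.6 − 647.3433 + 1232 − 43.2 = 580.0567.
∂Q/∂P_y = −3.6, so E_xy = -3.6·(12/580.0567) ≈ -0.074.
E_xy < 0: the goods are complements.

-0.074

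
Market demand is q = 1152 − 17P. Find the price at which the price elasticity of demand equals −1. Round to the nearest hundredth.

33.88

For linear demand q = a − bP, E = −bP/(a − bP). |E| = 1 ⇒ bP = a − bP ⇒ P = a/(2b).
P = 1152/(2·17) ≈ 33.88.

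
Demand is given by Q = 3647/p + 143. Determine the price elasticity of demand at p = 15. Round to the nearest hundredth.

-0.63

At p = 15, Q = 386.1333.
dQ/dp = −3647/p² = −16.2089.
Point elasticity E = (dQ/dp)·(p/Q) = -16.2089 × 15/386.1333 ≈ -0.63.
|E| < 1, so demand is inelastic at this price.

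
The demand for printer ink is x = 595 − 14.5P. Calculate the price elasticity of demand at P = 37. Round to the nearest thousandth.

-9.171

At P = 37, x = 58.5.
dx/dP = −14.5.
Point elasticity E = (dx/dP)·(P/x) = -14.5 × 37/58.5 ≈ -9.171.
|E| > 1, so demand is elastic at this price.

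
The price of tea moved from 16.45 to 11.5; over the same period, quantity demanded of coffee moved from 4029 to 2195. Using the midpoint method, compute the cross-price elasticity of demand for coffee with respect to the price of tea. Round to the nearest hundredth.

1.66

%ΔQ_x = (2195 − 4029)/[(4029+2195)/2] = -1834/3112 ≈ -0.5893.
%ΔP_y = (11.5 − 16.45)/[(16.45+11.5)/2] ≈ -0.3542.
E_xy = -0.5893/-0.3542 ≈ 1.66.
E_xy > 0, so coffee and tea are substitutes.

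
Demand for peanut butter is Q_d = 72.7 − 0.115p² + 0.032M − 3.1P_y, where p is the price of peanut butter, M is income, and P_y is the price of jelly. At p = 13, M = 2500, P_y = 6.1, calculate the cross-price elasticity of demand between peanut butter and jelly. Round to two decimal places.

At the given point, Q_d = 72.7 − 0.115(13)² + 0.032(2500) − 3.1(6.1) = 72.7 − 19.435 + 80 − 18.91 = 114.355.
∂Q_d/∂P_y = −3.1, so E_xy = -3.1·(6.1/114.355) ≈ -0.17.
E_xy < 0: the goods are complements.

-0.17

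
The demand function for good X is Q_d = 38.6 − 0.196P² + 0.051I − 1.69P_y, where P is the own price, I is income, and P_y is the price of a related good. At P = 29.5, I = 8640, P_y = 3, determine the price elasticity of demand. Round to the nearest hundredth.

-1.12

Q_d = 38.6 − 0.196(29.5)² + 0.051(8640) − 1.69(3) = 38.6 − 170.569 + 440.64 − 5.07 = 303.601.
∂Q_d/∂P = −2·0.196·P = -11.564, so E_p = -11.564·(29.5/303.601) ≈ -1.12.
|E_p| > 1: demand is elastic.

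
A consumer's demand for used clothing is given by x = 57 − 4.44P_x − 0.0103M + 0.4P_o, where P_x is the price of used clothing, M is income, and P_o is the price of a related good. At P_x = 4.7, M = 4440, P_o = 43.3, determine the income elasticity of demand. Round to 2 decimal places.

-5.92

First evaluate x: 57 − 4.44(4.7) − 0.0103(4440) + 0.4(43.3) = 57 − 20.868 − 45.732 + 17.32 = 7.72.
∂x/∂M = −0.0103, so E_I = -0.0103·(4440/7.72) ≈ -5.92.
E_I < 0: inferior good.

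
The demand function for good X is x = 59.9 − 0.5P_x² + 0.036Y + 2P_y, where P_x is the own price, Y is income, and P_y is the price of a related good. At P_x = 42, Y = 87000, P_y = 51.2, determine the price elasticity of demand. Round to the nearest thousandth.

Evaluating quantity at (P_x, Y, P_y) gives x = 59.9 − 0.5(42)² + 0.036(87000) + 2(51.2) = 59.9 − 882 + 3132 + 102.4 = 2412.3.
∂x/∂P_x = −2·0.5·P_x = -42, so E_p = -42·(42/2412.3) ≈ -0.731.
|E_p| < 1: demand is inelastic.

-0.731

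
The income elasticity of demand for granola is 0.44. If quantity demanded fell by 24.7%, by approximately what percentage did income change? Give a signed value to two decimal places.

-56.14

%ΔQ ≈ E × %ΔI ⇒ %ΔI = %ΔQ / E = (-24.7%)/(0.44) ≈ -56.14%.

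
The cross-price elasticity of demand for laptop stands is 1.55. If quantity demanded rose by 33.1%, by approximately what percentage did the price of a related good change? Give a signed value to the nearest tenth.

21.4

%ΔQ ≈ E × %ΔP_y ⇒ %ΔP_y = %ΔQ / E = (33.1%)/(1.55) ≈ 21.4%.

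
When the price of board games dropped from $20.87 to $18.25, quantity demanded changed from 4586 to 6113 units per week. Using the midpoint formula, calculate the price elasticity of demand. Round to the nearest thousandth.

-2.131

%ΔQ = (6113 − 4586)/[(4586 + 6113)/2] = 1527/5349.5 ≈ 0.2854.
%Δp = (18.25 − 20.87)/[(20.87 + 18.25)/2] = -2.62/19.56 ≈ -0.1339.
Arc elasticity E = %ΔQ/%Δp ≈ 0.2854/-0.1339 ≈ -2.131.
|E| > 1: demand is elastic over this range.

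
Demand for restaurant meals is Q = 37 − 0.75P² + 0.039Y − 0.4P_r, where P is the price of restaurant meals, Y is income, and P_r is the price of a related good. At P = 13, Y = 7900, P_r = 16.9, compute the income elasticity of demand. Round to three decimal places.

1.456

At the given point, Q = 37 − 0.75(13)² + 0.039(7900) − 0.4(16.9) = 37 − 126.75 + 308.1 − 6.76 = 211.59.
∂Q/∂Y = +0.039, so E_I = 0.039·(7900/211.59) ≈ 1.456.
E_I > 1: normal good (luxury).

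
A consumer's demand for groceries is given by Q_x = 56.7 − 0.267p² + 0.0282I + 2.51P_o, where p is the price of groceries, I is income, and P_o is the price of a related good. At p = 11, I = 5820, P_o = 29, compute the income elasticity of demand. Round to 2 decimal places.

0.63

Substituting, Q_x = 56.7 − 0.267(11)² + 0.0282(5820) + 2.51(29) = 56.7 − 32.307 + 164.124 + 72.79 = 261.307.
∂Q_x/∂I = +0.0282, so E_I = 0.0282·(5820/261.307) ≈ 0.63.
E_I ∈ (0,1): normal good (necessity).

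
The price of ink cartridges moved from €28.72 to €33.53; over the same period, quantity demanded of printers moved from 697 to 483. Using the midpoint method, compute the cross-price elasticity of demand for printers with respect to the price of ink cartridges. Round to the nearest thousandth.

-2.347

%ΔQ_x = (483 − 697)/[(697+483)/2] = -214/590 ≈ -0.3627.
%ΔP_y = (33.53 − 28.72)/[(28.72+33.53)/2] ≈ 0.1545.
E_xy = -0.3627/0.1545 ≈ -2.347.
E_xy < 0, so printers and ink cartridges are complements.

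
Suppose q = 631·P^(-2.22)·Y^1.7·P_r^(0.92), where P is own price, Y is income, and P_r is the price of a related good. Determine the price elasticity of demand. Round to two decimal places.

For a Cobb–Douglas (constant-elasticity) form q = A·P^α·…, the elasticity with respect to P equals the exponent α at every point.
Here the exponent on P is -2.22, so the price elasticity of demand is -2.22.

-2.22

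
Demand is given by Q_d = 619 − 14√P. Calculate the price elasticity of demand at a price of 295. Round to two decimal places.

-0.32

At P = 295, Q_d = 378.5421.
dQ_d/dP = −14/(2√P) = −14/(2·17.1756).
Point elasticity E = (dQ_d/dP)·(P/Q_d) = -0.4076 × 295/378.5421 ≈ -0.32.
|E| < 1, so demand is inelastic at this price.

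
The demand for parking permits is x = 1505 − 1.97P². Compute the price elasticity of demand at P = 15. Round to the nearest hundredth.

-0.83

At P = 15, x = 1061.75.
dx/dP = −2·1.97·P = −59.1.
Point elasticity E = (dx/dP)·(P/x) = -59.1 × 15/1061.75 ≈ -0.83.
|E| < 1, so demand is inelastic at this price.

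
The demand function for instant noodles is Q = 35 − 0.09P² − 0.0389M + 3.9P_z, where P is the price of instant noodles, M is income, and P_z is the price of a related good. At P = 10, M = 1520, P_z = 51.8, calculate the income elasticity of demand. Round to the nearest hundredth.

First evaluate Q: 35 − 0.09(10)² − 0.0389(1520) + 3.9(51.8) = 35 − 9 − 59.128 + 202.02 = 168.892.
∂Q/∂M = −0.0389, so E_I = -0.0389·(1520/168.892) ≈ -0.35.
E_I < 0: inferior good.

-0.35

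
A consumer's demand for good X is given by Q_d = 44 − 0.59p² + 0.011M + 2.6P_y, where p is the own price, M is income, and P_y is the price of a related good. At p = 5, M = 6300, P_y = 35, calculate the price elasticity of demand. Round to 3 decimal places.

-0.156

At the given point, Q_d = 44 − 0.59(5)² + 0.011(6300) + 2.6(35) = 44 − 14.75 + 69.3 + 91 = 189.55.
∂Q_d/∂p = −2·0.59·p = -5.9, so E_p = -5.9·(5/189.55) ≈ -0.156.
|E_p| < 1: demand is inelastic.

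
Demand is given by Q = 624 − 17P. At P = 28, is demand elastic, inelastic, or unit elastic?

At P = 28, Q = 148.
dQ/dP = −17.
Point elasticity E = (dQ/dP)·(P/Q) = -17 × 28/148 ≈ -3.216.
|E| ≈ 3.216 > 1, so demand is elastic.

elastic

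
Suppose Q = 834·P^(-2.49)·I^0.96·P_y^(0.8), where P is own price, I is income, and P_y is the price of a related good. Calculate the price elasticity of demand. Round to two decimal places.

-2.49

For a Cobb–Douglas (constant-elasticity) form Q = A·P^α·…, the elasticity with respect to P equals the exponent α at every point.
Here the exponent on P is -2.49, so the price elasticity of demand is -2.49.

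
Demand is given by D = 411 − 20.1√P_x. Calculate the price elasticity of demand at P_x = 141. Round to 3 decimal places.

At P_x = 141, D = 172.3257.
dD/dP_x = −20.1/(2√P_x) = −20.1/(2·11.8743).
Point elasticity E = (dD/dP_x)·(P_x/D) = -0.8464 × 141/172.3257 ≈ -0.693.
|E| < 1, so demand is inelastic at this price.

-0.693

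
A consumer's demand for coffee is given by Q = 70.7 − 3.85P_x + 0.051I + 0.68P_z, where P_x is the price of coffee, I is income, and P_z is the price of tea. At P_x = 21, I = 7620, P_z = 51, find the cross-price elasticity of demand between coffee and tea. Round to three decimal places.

0.084

Q = 70.7 − 3.85(21) + 0.051(7620) + 0.68(51) = 70.7 − 80.85 + 388.62 + 34.68 = 413.15.
∂Q/∂P_z = +0.68, so E_xy = 0.68·(51/413.15) ≈ 0.084.
E_xy > 0: the goods are substitutes.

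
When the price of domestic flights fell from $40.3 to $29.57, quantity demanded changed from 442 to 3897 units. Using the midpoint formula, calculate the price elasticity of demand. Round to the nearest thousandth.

%Δq = (3897 − 442)/[(442 + 3897)/2] = 3455/2169.5 ≈ 1.5925.
%Δp = (29.57 − 40.3)/[(40.3 + 29.57)/2] = -10.73/34.935 ≈ -0.3071.
Arc elasticity E = %Δq/%Δp ≈ 1.5925/-0.3071 ≈ -5.185.
|E| > 1: demand is elastic over this range.

-5.185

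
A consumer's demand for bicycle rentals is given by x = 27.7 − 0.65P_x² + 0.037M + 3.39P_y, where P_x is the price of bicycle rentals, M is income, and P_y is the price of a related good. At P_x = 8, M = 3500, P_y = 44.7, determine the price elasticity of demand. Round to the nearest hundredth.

Substituting, x = 27.7 − 0.65(8)² + 0.037(3500) + 3.39(44.7) = 27.7 − 41.6 + 129.5 + 151.533 = 267.133.
∂x/∂P_x = −2·0.65·P_x = -10.4, so E_p = -10.4·(8/267.133) ≈ -0.31.
|E_p| < 1: demand is inelastic.

-0.31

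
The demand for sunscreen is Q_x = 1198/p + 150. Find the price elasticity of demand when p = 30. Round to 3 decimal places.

At p = 30, Q_x = 189.9333.
dQ_x/dp = −1198/p² = −1.3311.
Point elasticity E = (dQ_x/dp)·(p/Q_x) = -1.3311 × 30/189.9333 ≈ -0.210.
|E| < 1, so demand is inelastic at this price.

-0.210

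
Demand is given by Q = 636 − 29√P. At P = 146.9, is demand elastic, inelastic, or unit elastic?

inelastic

At P = 146.9, Q = 284.5133.
dQ/dP = −29/(2√P) = −29/(2·12.1202).
Point elasticity E = (dQ/dP)·(P/Q) = -1.1963 × 146.9/284.5133 ≈ -0.618.
|E| ≈ 0.618 < 1, so demand is inelastic.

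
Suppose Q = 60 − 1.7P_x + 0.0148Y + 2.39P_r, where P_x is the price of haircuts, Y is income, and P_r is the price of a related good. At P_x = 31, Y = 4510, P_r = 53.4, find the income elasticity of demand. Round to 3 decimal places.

0.331

Q = 60 − 1.7(31) + 0.0148(4510) + 2.39(53.4) = 60 − 52.7 + 66.748 + 127.626 = 201.674.
∂Q/∂Y = +0.0148, so E_I = 0.0148·(4510/201.674) ≈ 0.331.
E_I ∈ (0,1): normal good (necessity).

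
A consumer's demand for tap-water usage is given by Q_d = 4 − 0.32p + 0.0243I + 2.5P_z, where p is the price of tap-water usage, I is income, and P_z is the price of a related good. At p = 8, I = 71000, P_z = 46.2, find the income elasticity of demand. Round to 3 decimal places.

0.937

Substituting, Q_d = 4 − 0.32(8) + 0.0243(71000) + 2.5(46.2) = 4 − 2.56 + 1725.3 + 115.5 = 1842.24.
∂Q_d/∂I = +0.0243, so E_I = 0.0243·(71000/1842.24) ≈ 0.937.
E_I ∈ (0,1): normal good (necessity).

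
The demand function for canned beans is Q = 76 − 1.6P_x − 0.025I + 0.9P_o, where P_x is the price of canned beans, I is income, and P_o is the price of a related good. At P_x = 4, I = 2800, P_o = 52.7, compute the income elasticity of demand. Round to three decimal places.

Q = 76 − 1.6(4) − 0.025(2800) + 0.9(52.7) = 76 − 6.4 − 70 + 47.43 = 47.03.
∂Q/∂I = −0.025, so E_I = -0.025·(2800/47.03) ≈ -1.488.
E_I < 0: inferior good.

-1.488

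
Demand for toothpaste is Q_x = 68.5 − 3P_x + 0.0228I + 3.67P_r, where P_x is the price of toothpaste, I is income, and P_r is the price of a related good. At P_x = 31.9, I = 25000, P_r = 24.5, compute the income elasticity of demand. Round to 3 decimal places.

0.901

Substituting, Q_x = 68.5 − 3(31.9) + 0.0228(25000) + 3.67(24.5) = 68.5 − 95.7 + 570 + 89.915 = 632.715.
∂Q_x/∂I = +0.0228, so E_I = 0.0228·(25000/632.715) ≈ 0.901.
E_I ∈ (0,1): normal good (necessity).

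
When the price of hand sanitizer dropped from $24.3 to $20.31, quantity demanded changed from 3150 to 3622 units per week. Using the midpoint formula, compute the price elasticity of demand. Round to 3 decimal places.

-0.779

%Δq = (3622 − 3150)/[(3150 + 3622)/2] = 472/3386 ≈ 0.1394.
%Δp = (20.31 − 24.3)/[(24.3 + 20.31)/2] = -3.99/22.305 ≈ -0.1789.
Arc elasticity E = %Δq/%Δp ≈ 0.1394/-0.1789 ≈ -0.779.
|E| < 1: demand is inelastic over this range.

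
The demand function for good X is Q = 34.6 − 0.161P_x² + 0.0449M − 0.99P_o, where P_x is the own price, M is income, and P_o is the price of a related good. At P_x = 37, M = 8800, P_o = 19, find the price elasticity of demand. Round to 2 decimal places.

-2.31

Q = 34.6 − 0.161(37)² + 0.0449(8800) − 0.99(19) = 34.6 − 220.409 + 395.12 − 18.81 = 190.501.
∂Q/∂P_x = −2·0.161·P_x = -11.914, so E_p = -11.914·(37/190.501) ≈ -2.31.
|E_p| > 1: demand is elastic.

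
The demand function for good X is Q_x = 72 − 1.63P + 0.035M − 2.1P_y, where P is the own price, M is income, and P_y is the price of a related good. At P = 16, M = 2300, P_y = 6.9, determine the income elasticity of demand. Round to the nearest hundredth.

At the given point, Q_x = 72 − 1.63(16) + 0.035(2300) − 2.1(6.9) = 72 − 26.08 + 80.5 − 14.49 = 111.93.
∂Q_x/∂M = +0.035, so E_I = 0.035·(2300/111.93) ≈ 0.72.
E_I ∈ (0,1): normal good (necessity).

0.72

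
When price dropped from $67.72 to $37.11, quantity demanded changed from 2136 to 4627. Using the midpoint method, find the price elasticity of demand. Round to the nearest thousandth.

%Δq = (4627 − 2136)/[(2136 + 4627)/2] = 2491/3381.5 ≈ 0.7367.
%ΔP = (37.11 − 67.72)/[(67.72 + 37.11)/2] = -30.61/52.415 ≈ -0.5840.
Arc elasticity E = %Δq/%ΔP ≈ 0.7367/-0.5840 ≈ -1.261.
|E| > 1: demand is elastic over this range.

-1.261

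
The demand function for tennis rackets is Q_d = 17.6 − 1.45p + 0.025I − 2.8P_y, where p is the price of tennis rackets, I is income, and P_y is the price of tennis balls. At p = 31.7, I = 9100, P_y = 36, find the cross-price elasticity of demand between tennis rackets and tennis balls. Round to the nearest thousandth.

-1.025

Evaluating quantity at (p, I, P_y) gives Q_d = 17.6 − 1.45(31.7) + 0.025(9100) − 2.8(36) = 17.6 − 45.965 + 227.5 − 100.8 = 98.335.
∂Q_d/∂P_y = −2.8, so E_xy = -2.8·(36/98.335) ≈ -1.025.
E_xy < 0: the goods are complements.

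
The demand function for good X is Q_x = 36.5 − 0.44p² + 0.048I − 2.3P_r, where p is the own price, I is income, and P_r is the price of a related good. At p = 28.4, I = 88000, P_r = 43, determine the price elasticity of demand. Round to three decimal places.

-0.186

Q_x = 36.5 − 0.44(28.4)² + 0.048(88000) − 2.3(43) = 36.5 − 354.8864 + 4224 − 98.9 = 3806.7136.
∂Q_x/∂p = −2·0.44·p = -24.992, so E_p = -24.992·(28.4/3806.7136) ≈ -0.186.
|E_p| < 1: demand is inelastic.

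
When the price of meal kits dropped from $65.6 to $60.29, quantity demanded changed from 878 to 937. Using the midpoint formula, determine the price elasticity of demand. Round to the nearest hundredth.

-0.77

%Δq = (937 − 878)/[(878 + 937)/2] = 59/907.5 ≈ 0.0650.
%Δp = (60.29 − 65.6)/[(65.6 + 60.29)/2] = -5.31/62.945 ≈ -0.0844.
Arc elasticity E = %Δq/%Δp ≈ 0.0650/-0.0844 ≈ -0.77.
|E| < 1: demand is inelastic over this range.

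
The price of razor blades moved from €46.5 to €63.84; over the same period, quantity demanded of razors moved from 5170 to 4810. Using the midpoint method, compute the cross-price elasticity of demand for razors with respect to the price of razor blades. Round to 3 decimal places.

%ΔQ_x = (4810 − 5170)/[(5170+4810)/2] = -360/4990 ≈ -0.0721.
%ΔP_y = (63.84 − 46.5)/[(46.5+63.84)/2] ≈ 0.3143.
E_xy = -0.0721/0.3143 ≈ -0.230.
E_xy < 0, so razors and razor blades are complements.

-0.230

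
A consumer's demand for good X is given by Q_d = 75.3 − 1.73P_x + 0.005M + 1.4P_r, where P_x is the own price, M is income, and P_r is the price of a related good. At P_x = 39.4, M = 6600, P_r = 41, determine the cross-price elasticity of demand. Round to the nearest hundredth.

0.59

Evaluating quantity at (P_x, M, P_r) gives Q_d = 75.3 − 1.73(39.4) + 0.005(6600) + 1.4(41) = 75.3 − 68.162 + 33 + 57.4 = 97.538.
∂Q_d/∂P_r = +1.4, so E_xy = 1.4·(41/97.538) ≈ 0.59.
E_xy > 0: the goods are substitutes.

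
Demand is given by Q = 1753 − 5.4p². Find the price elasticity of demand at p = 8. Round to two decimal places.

At p = 8, Q = 1407.4.
dQ/dp = −2·5.4·p = −86.4.
Point elasticity E = (dQ/dp)·(p/Q) = -86.4 × 8/1407.4 ≈ -0.49.
|E| < 1, so demand is inelastic at this price.

-0.49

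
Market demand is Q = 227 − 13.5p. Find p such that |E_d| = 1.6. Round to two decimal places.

Set −bp/(a − bp) = −1.6 ⇒ bp = 1.6(a − bp) ⇒ bp(1+1.6) = 1.6·a.
p = 1.6·227/(13.5·2.6) ≈ 10.35.

10.35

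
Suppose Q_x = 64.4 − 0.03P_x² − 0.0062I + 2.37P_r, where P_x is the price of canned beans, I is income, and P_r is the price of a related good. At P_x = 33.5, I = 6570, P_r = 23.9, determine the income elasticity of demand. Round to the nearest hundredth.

-0.87

Substituting, Q_x = 64.4 − 0.03(33.5)² − 0.0062(6570) + 2.37(23.9) = 64.4 − 33.6675 − 40.734 + 56.643 = 46.6415.
∂Q_x/∂I = −0.0062, so E_I = -0.0062·(6570/46.6415) ≈ -0.87.
E_I < 0: inferior good.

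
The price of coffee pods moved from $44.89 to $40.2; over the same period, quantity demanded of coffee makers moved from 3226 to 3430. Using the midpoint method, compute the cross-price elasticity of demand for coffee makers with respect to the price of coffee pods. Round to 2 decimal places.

-0.56

%ΔQ_x = (3430 − 3226)/[(3226+3430)/2] = 204/3328 ≈ 0.0613.
%ΔP_y = (40.2 − 44.89)/[(44.89+40.2)/2] ≈ -0.1102.
E_xy = 0.0613/-0.1102 ≈ -0.56.
E_xy < 0, so coffee makers and coffee pods are complements.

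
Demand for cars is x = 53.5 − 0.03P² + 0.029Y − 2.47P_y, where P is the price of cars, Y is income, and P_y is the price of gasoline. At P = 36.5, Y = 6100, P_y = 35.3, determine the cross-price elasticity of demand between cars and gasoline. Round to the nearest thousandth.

-0.845

At the given point, x = 53.5 − 0.03(36.5)² + 0.029(6100) − 2.47(35.3) = 53.5 − 39.9675 + 176.9 − 87.191 = 103.2415.
∂x/∂P_y = −2.47, so E_xy = -2.47·(35.3/103.2415) ≈ -0.845.
E_xy < 0: the goods are complements.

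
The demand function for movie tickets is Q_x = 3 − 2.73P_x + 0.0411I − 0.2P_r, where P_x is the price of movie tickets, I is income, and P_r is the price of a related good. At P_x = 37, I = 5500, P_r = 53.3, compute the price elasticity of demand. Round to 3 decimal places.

-0.861

Substituting, Q_x = 3 − 2.73(37) + 0.0411(5500) − 0.2(53.3) = 3 − 101.01 + 226.05 − 10.66 = 117.38.
∂Q_x/∂P_x = −2.73, so E_p = (−2.73)·(37/117.38) ≈ -0.861.
|E_p| < 1: demand is inelastic.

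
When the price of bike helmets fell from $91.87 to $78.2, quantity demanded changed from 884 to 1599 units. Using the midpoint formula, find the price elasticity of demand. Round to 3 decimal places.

%ΔQ = (1599 − 884)/[(884 + 1599)/2] = 715/1241.5 ≈ 0.5759.
%Δp = (78.2 − 91.87)/[(91.87 + 78.2)/2] = -13.67/85.035 ≈ -0.1608.
Arc elasticity E = %ΔQ/%Δp ≈ 0.5759/-0.1608 ≈ -3.583.
|E| > 1: demand is elastic over this range.

-3.583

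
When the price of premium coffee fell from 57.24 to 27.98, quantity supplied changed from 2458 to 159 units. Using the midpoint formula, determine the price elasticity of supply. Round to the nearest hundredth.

2.56

%ΔQ = (159 − 2458)/[(2458 + 159)/2] = -2299/1308.5 ≈ -1.7570.
%ΔP = (27.98 − 57.24)/[(57.24 + 27.98)/2] = -29.26/42.61 ≈ -0.6867.
Arc elasticity E = %ΔQ/%ΔP ≈ -1.7570/-0.6867 ≈ 2.56.
|E| > 1: supply is elastic over this range.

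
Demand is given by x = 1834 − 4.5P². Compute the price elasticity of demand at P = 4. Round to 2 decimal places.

-0.08

At P = 4, x = 1762.
dx/dP = −2·4.5·P = −36.
Point elasticity E = (dx/dP)·(P/x) = -36 × 4/1762 ≈ -0.08.
|E| < 1, so demand is inelastic at this price.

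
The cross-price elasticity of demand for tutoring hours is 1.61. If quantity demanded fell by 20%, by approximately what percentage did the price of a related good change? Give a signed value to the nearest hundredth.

%ΔQ ≈ E × %ΔP_y ⇒ %ΔP_y = %ΔQ / E = (-20%)/(1.61) ≈ -12.42%.

-12.42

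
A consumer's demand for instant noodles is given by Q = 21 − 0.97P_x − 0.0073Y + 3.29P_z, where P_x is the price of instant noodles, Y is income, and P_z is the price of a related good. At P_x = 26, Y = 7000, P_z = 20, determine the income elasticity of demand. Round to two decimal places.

First evaluate Q: 21 − 0.97(26) − 0.0073(7000) + 3.29(20) = 21 − 25.22 − 51.1 + 65.8 = 10.48.
∂Q/∂Y = −0.0073, so E_I = -0.0073·(7000/10.48) ≈ -4.88.
E_I < 0: inferior good.

-4.88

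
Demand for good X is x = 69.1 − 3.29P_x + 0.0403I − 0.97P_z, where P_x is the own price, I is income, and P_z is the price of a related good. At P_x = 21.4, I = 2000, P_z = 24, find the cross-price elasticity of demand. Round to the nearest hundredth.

Substituting, x = 69.1 − 3.29(21.4) + 0.0403(2000) − 0.97(24) = 69.1 − 70.406 + 80.6 − 23.28 = 56.014.
∂x/∂P_z = −0.97, so E_xy = -0.97·(24/56.014) ≈ -0.42.
E_xy < 0: the goods are complements.

-0.42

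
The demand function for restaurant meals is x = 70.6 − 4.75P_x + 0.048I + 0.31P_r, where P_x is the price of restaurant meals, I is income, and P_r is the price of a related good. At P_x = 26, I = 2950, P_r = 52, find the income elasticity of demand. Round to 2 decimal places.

Substituting, x = 70.6 − 4.75(26) + 0.048(2950) + 0.31(52) = 70.6 − 123.5 + 141.6 + 16.12 = 104.82.
∂x/∂I = +0.048, so E_I = 0.048·(2950/104.82) ≈ 1.35.
E_I > 1: normal good (luxury).

1.35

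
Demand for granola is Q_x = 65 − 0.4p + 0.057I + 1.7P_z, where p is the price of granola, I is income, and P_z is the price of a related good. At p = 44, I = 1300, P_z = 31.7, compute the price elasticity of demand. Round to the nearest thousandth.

Evaluating quantity at (p, I, P_z) gives Q_x = 65 − 0.4(44) + 0.057(1300) + 1.7(31.7) = 65 − 17.6 + 74.1 + 53.89 = 175.39.
∂Q_x/∂p = −0.4, so E_p = (−0.4)·(44/175.39) ≈ -0.100.
|E_p| < 1: demand is inelastic.

-0.100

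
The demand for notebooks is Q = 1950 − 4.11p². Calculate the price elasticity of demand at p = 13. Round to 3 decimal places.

-1.107

At p = 13, Q = 1255.41.
dQ/dp = −2·4.11·p = −106.86.
Point elasticity E = (dQ/dp)·(p/Q) = -106.86 × 13/1255.41 ≈ -1.107.
|E| > 1, so demand is elastic at this price.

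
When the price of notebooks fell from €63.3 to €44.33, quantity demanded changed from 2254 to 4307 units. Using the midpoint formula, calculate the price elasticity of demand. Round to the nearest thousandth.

-1.775

%ΔQ = (4307 − 2254)/[(2254 + 4307)/2] = 2053/3280.5 ≈ 0.6258.
%Δp = (44.33 − 63.3)/[(63.3 + 44.33)/2] = -18.97/53.815 ≈ -0.3525.
Arc elasticity E = %ΔQ/%Δp ≈ 0.6258/-0.3525 ≈ -1.775.
|E| > 1: demand is elastic over this range.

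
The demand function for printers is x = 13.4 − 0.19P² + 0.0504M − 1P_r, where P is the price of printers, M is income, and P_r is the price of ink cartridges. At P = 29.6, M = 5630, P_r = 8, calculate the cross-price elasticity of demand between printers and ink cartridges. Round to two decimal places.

Substituting, x = 13.4 − 0.19(29.6)² + 0.0504(5630) − 1(8) = 13.4 − 166.4704 + 283.752 − 8 = 122.6816.
∂x/∂P_r = −1, so E_xy = -1·(8/122.6816) ≈ -0.07.
E_xy < 0: the goods are complements.

-0.07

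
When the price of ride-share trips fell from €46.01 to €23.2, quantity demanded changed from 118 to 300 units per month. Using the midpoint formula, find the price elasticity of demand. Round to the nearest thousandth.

%ΔQ = (300 − 118)/[(118 + 300)/2] = 182/209 ≈ 0.8708.
%Δp = (23.2 − 46.01)/[(46.01 + 23.2)/2] = -22.81/34.605 ≈ -0.6592.
Arc elasticity E = %ΔQ/%Δp ≈ 0.8708/-0.6592 ≈ -1.321.
|E| > 1: demand is elastic over this range.

-1.321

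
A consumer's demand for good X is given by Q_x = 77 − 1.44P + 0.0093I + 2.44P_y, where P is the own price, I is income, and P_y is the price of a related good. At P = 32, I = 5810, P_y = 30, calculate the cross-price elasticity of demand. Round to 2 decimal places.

0.46

Substituting, Q_x = 77 − 1.44(32) + 0.0093(5810) + 2.44(30) = 77 − 46.08 + 54.033 + 73.2 = 158.153.
∂Q_x/∂P_y = +2.44, so E_xy = 2.44·(30/158.153) ≈ 0.46.
E_xy > 0: the goods are substitutes.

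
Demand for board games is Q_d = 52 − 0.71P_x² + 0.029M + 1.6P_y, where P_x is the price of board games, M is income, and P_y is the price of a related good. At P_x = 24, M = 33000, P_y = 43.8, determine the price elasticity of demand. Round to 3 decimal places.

First evaluate Q_d: 52 − 0.71(24)² + 0.029(33000) + 1.6(43.8) = 52 − 408.96 + 957 + 70.08 = 670.12.
∂Q_d/∂P_x = −2·0.71·P_x = -34.08, so E_p = -34.08·(24/670.12) ≈ -1.221.
|E_p| > 1: demand is elastic.

-1.221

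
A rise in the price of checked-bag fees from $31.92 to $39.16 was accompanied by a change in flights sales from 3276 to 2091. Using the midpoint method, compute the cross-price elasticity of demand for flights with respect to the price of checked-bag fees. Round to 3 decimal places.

%ΔQ_x = (2091 − 3276)/[(3276+2091)/2] = -1185/2683.5 ≈ -0.4416.
%ΔP_y = (39.16 − 31.92)/[(31.92+39.16)/2] ≈ 0.2037.
E_xy = -0.4416/0.2037 ≈ -2.168.
E_xy < 0, so flights and checked-bag fees are complements.

-2.168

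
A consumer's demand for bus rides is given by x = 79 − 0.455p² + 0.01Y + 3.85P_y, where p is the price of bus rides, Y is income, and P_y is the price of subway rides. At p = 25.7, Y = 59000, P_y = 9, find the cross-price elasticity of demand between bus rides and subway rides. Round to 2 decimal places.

0.09

At the given point, x = 79 − 0.455(25.7)² + 0.01(59000) + 3.85(9) = 79 − 300.523 + 590 + 34.65 = 403.1271.
∂x/∂P_y = +3.85, so E_xy = 3.85·(9/403.1271) ≈ 0.09.
E_xy > 0: the goods are substitutes.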